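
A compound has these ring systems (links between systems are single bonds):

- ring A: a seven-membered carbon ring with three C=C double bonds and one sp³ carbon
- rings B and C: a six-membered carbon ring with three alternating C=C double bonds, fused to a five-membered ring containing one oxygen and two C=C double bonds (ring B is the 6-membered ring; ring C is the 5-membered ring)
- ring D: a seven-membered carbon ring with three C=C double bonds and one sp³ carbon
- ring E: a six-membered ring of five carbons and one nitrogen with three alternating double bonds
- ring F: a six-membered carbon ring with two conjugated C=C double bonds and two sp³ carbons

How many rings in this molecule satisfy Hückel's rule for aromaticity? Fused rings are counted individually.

Ring A has one sp³ carbon, so it is not fully conjugated — not aromatic (cycloheptatriene).
Rings B and C form a fused bicyclic system (with one oxygen) with 9 sp² atoms and 10 π electrons from ring double bonds plus a heteroatom lone pair. 10 = 4(2)+2, so the system is aromatic and both rings count as aromatic (benzofuran).
Ring D has one sp³ carbon, so it is not fully conjugated — not aromatic (cycloheptatriene).
Ring E is planar and fully conjugated; 3 ring double bonds give 6 π electrons. 6 = 4(1)+2, so ring E is aromatic (pyridine).
Ring F has two sp³ carbons, so it is not fully conjugated — not aromatic (1,3-cyclohexadiene).
Aromatic: B, C, E. Total: 3.

3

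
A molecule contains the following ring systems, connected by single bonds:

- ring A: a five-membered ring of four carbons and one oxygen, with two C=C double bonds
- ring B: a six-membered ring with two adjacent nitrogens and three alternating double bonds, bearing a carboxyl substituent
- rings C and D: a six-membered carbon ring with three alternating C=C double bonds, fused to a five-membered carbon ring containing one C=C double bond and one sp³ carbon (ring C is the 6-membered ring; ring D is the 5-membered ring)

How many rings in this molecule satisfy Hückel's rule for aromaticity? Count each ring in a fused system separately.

3

Ring A has a continuous p-orbital overlap around the ring; 2 ring double bonds (4 π electrons) plus a heteroatom lone pair (2) give 6 π electrons. 6 = 4(1)+2, so ring A is aromatic (furan).
Ring B is fully conjugated (every ring atom contributes a p orbital); 3 ring double bonds give 6 π electrons. Since 6 = 4n+2 (n=1), ring B is aromatic (pyridazine).
Ring C is planar and fully conjugated; 3 ring double bonds give 6 π electrons. That satisfies 4n+2 with n=1, so ring C is aromatic (benzene ring).
Ring D has one sp³ carbon, so it is not fully conjugated — not aromatic (cyclopentene ring).
Aromatic: A, B, C. Total: 3.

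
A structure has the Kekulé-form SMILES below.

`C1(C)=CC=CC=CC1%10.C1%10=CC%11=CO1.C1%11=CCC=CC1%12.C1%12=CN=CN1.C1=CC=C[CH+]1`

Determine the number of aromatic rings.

The SMILES encodes a seven-membered carbon ring with three C=C double bonds and one sp³ carbon; a five-membered ring of four carbons and one oxygen, with two C=C double bonds; a six-membered carbon ring with two isolated C=C double bonds and two sp³ carbons; a five-membered ring with nitrogens at positions 1 and 3 (one bearing H, one in a C=N bond) and two double bonds; a five-membered all-carbon ring bearing a positive charge on one carbon, with two C=C double bonds.
The 7-membered ring has one sp³ carbon, so it is not fully conjugated — not aromatic (cycloheptatriene).
The 5-membered ring with one oxygen is planar and fully conjugated; 2 ring double bonds (4 π electrons) plus a heteroatom lone pair (2) give 6 π electrons. Since 6 = 4n+2 (n=1), it is aromatic (furan).
The 6-membered ring has two sp³ carbons, so it is not fully conjugated — not aromatic (1,4-cyclohexadiene).
The 5-membered ring with two nitrogens (one N–H, one =N–) is fully conjugated (every ring atom contributes a p orbital); 2 ring double bonds (4 π electrons) plus a heteroatom lone pair (2) give 6 π electrons. That satisfies 4n+2 with n=1, so it is aromatic (imidazole).
The 5-membered ring has only sp² ring atoms; a planar conformation would have a fully conjugated π system of 4 electrons. But 4 = 4(1), which is 4n not 4n+2, so it is not aromatic (cyclopentadienyl cation).
2 of the 5 rings are aromatic. Total: 2.

2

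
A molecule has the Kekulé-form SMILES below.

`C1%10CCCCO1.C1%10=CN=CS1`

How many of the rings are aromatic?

The SMILES encodes a six-membered saturated ring of five carbons and one oxygen; a five-membered ring with a sulfur at position 1 and a nitrogen at position 3 (in a C=N bond), with two double bonds.
The 6-membered ring with one oxygen has only sp³ atoms, so it is not fully conjugated — not aromatic (tetrahydropyran).
The 5-membered ring with one sulfur and one =N– has a continuous p-orbital overlap around the ring; 2 ring double bonds (4 π electrons) plus a heteroatom lone pair (2) give 6 π electrons. That satisfies 4n+2 with n=1, so it is aromatic (thiazole).
1 of the 2 rings is aromatic. Total: 1.

1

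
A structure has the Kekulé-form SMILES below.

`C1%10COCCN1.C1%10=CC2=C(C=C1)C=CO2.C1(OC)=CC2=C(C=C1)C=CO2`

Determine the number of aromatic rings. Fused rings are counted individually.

The SMILES encodes a six-membered saturated ring with an oxygen and an N–H nitrogen at positions 1 and 4; a six-membered carbon ring with three alternating C=C double bonds, fused to a five-membered ring containing one oxygen and two C=C double bonds; a six-membered carbon ring with three alternating C=C double bonds, fused to a five-membered ring containing one oxygen and two C=C double bonds.
The 6-membered ring with one oxygen and one N–H (1,4) has only sp³ atoms, so it is not fully conjugated — not aromatic (morpholine).
The fused 6/5-membered bicyclic (with one oxygen) is a single π system with 9 sp² atoms and 10 π electrons from ring double bonds plus a heteroatom lone pair. 10 = 4(2)+2, so the system is aromatic and both rings count as aromatic (benzofuran).
The fused 6/5-membered bicyclic (with one oxygen) is a single π system with 9 sp² atoms and 10 π electrons from ring double bonds plus a heteroatom lone pair. 10 = 4(2)+2, so the system is aromatic and both rings count as aromatic (benzofuran).
4 of the 5 rings are aromatic. Total: 4.

4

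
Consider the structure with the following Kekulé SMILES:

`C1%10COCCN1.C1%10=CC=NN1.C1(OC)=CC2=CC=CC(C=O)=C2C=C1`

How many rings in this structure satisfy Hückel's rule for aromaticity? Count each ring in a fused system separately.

The SMILES encodes a six-membered saturated ring with an oxygen and an N–H nitrogen at positions 1 and 4; a five-membered ring with two adjacent nitrogens (one bearing H, one in a double bond) and two double bonds; two fused six-membered carbon rings, each with three alternating C=C double bonds.
The 6-membered ring with one oxygen and one N–H (1,4) has only sp³ atoms, so it is not fully conjugated — not aromatic (morpholine).
The 5-membered ring with two adjacent nitrogens (one N–H, one =N–) is fully conjugated (every ring atom contributes a p orbital); 2 ring double bonds (4 π electrons) plus a heteroatom lone pair (2) give 6 π electrons. 6 = 4(1)+2, so it is aromatic (pyrazole).
The fused 6/6-membered bicyclic is a single π system with 10 sp² atoms and 10 π electrons from ring double bonds. 10 = 4(2)+2, so the system is aromatic and both rings count as aromatic (naphthalene).
3 of the 4 rings are aromatic. Total: 3.

3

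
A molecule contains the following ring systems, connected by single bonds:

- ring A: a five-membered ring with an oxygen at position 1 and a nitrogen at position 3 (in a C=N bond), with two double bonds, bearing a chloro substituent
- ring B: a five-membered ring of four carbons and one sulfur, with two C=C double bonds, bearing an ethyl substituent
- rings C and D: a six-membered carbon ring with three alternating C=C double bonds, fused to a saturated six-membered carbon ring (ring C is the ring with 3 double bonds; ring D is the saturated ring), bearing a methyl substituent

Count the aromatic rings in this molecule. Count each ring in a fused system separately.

Ring A has a continuous p-orbital overlap around the ring; 2 ring double bonds (4 π electrons) plus a heteroatom lone pair (2) give 6 π electrons. That satisfies 4n+2 with n=1, so ring A is aromatic (oxazole).
Ring B is fully conjugated (every ring atom contributes a p orbital); 2 ring double bonds (4 π electrons) plus a heteroatom lone pair (2) give 6 π electrons. Since 6 = 4n+2 (n=1), ring B is aromatic (thiophene).
Ring C has a continuous p-orbital overlap around the ring; 3 ring double bonds give 6 π electrons. That satisfies 4n+2 with n=1, so ring C is aromatic (benzene ring).
Ring D has four sp³ carbons, so it is not fully conjugated — not aromatic (cyclohexane ring).
Aromatic: A, B, C. Total: 3.

3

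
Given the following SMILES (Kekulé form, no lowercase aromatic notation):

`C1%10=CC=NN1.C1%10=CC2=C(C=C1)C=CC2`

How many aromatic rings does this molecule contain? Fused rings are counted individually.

2

The SMILES encodes a five-membered ring with two adjacent nitrogens (one bearing H, one in a double bond) and two double bonds; a six-membered carbon ring with three alternating C=C double bonds, fused to a five-membered carbon ring containing one C=C double bond and one sp³ carbon.
The 5-membered ring with two adjacent nitrogens (one N–H, one =N–) is planar and fully conjugated; 2 ring double bonds (4 π electrons) plus a heteroatom lone pair (2) give 6 π electrons. Since 6 = 4n+2 (n=1), it is aromatic (pyrazole).
The 6-membered ring has a continuous p-orbital overlap around the ring; 3 ring double bonds give 6 π electrons. 6 = 4(1)+2, so it is aromatic (benzene ring).
The 5-membered ring has one sp³ carbon, so it is not fully conjugated — not aromatic (cyclopentene ring).
2 of the 3 rings are aromatic. Total: 2.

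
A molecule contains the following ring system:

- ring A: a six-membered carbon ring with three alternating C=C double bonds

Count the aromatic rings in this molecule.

Ring A is planar and fully conjugated; 3 ring double bonds give 6 π electrons. Since 6 = 4n+2 (n=1), ring A is aromatic (benzene).

1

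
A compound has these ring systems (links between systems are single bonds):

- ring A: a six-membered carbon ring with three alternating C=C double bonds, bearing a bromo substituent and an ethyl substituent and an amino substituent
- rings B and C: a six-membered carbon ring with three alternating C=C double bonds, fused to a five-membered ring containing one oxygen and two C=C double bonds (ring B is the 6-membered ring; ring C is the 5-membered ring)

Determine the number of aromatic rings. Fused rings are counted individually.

Ring A has a continuous p-orbital overlap around the ring; 3 ring double bonds give 6 π electrons. 6 = 4(1)+2, so ring A is aromatic (benzene).
Rings B and C form a fused bicyclic system (with one oxygen) with 9 sp² atoms and 10 π electrons from ring double bonds plus a heteroatom lone pair. 10 = 4(2)+2, so the system is aromatic and both rings count as aromatic (benzofuran).
Aromatic: A, B, C. Total: 3.

3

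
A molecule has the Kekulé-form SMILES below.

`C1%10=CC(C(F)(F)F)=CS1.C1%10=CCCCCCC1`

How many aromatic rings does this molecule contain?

1

The SMILES encodes a five-membered ring of four carbons and one sulfur, with two C=C double bonds; an eight-membered carbon ring with one C=C double bond.
The 5-membered ring with one sulfur is planar and fully conjugated; 2 ring double bonds (4 π electrons) plus a heteroatom lone pair (2) give 6 π electrons. That satisfies 4n+2 with n=1, so it is aromatic (thiophene).
The 8-membered ring has six sp³ carbons, so it is not fully conjugated — not aromatic (cyclooctene).
1 of the 2 rings is aromatic. Total: 1.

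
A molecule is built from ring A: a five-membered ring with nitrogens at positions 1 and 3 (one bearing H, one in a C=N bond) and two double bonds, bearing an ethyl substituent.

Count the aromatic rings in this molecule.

1

Ring A is planar and fully conjugated; 2 ring double bonds (4 π electrons) plus a heteroatom lone pair (2) give 6 π electrons. 6 = 4(1)+2, so ring A is aromatic (imidazole).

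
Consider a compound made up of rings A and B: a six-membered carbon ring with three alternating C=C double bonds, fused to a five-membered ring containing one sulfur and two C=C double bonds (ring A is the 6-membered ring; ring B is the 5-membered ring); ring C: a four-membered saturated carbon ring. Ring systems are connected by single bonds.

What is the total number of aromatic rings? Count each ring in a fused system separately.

2

Rings A and B form a fused bicyclic system (with one sulfur) with 9 sp² atoms and 10 π electrons from ring double bonds plus a heteroatom lone pair. 10 = 4(2)+2, so the system is aromatic and both rings count as aromatic (benzothiophene).
Ring C has only sp³ atoms, so it is not fully conjugated — not aromatic (cyclobutane).
Aromatic: A, B. Total: 2.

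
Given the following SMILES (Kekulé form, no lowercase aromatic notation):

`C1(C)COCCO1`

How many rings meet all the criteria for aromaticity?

0

The SMILES encodes a six-membered saturated ring with oxygens at positions 1 and 4.
The 6-membered ring with two oxygens (1,4) has only sp³ atoms, so it is not fully conjugated — not aromatic (1,4-dioxane).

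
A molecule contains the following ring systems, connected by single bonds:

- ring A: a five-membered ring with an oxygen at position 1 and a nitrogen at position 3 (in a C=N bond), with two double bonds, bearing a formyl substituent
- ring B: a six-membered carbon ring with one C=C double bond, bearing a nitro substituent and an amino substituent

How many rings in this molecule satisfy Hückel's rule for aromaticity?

1

Ring A is planar and fully conjugated; 2 ring double bonds (4 π electrons) plus a heteroatom lone pair (2) give 6 π electrons. Since 6 = 4n+2 (n=1), ring A is aromatic (oxazole).
Ring B has four sp³ carbons, so it is not fully conjugated — not aromatic (cyclohexene).
Aromatic: A. Total: 1.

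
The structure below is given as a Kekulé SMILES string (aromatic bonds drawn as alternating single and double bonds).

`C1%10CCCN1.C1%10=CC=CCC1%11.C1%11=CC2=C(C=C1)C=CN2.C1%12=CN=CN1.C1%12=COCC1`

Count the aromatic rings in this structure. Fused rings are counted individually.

The SMILES encodes a five-membered saturated ring of four carbons and one N–H nitrogen; a six-membered carbon ring with two conjugated C=C double bonds and two sp³ carbons; a six-membered carbon ring with three alternating C=C double bonds, fused to a five-membered ring containing one N–H nitrogen and two C=C double bonds; a five-membered ring with nitrogens at positions 1 and 3 (one bearing H, one in a C=N bond) and two double bonds; a five-membered ring of four carbons and one oxygen, with one C=C double bond and two sp³ carbons.
The 5-membered ring with one N–H has only sp³ atoms, so it is not fully conjugated — not aromatic (pyrrolidine).
The 6-membered ring has two sp³ carbons, so it is not fully conjugated — not aromatic (1,3-cyclohexadiene).
The fused 6/5-membered bicyclic (with one N–H) is a single π system with 9 sp² atoms and 10 π electrons from ring double bonds plus a heteroatom lone pair. 10 = 4(2)+2, so the system is aromatic and both rings count as aromatic (indole).
The 5-membered ring with two nitrogens (one N–H, one =N–) is planar and fully conjugated; 2 ring double bonds (4 π electrons) plus a heteroatom lone pair (2) give 6 π electrons. 6 = 4(1)+2, so it is aromatic (imidazole).
The 5-membered ring with one oxygen has two sp³ carbons, so it is not fully conjugated — not aromatic (2,3-dihydrofuran).
3 of the 6 rings are aromatic. Total: 3.

3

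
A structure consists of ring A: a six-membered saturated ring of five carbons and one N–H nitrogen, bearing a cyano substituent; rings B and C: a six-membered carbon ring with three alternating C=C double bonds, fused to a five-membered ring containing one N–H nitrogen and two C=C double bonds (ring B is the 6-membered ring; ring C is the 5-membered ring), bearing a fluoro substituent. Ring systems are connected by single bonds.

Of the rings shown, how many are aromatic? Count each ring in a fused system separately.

2

Ring A has only sp³ atoms, so it is not fully conjugated — not aromatic (piperidine).
Rings B and C form a fused bicyclic system (with one N–H) with 9 sp² atoms and 10 π electrons from ring double bonds plus a heteroatom lone pair. 10 = 4(2)+2, so the system is aromatic and both rings count as aromatic (indole).
Aromatic: B, C. Total: 2.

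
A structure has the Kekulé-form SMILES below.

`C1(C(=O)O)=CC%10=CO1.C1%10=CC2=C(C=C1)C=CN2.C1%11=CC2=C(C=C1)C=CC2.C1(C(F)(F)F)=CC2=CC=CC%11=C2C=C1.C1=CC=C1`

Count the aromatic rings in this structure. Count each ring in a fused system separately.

The SMILES encodes a five-membered ring of four carbons and one oxygen, with two C=C double bonds; a six-membered carbon ring with three alternating C=C double bonds, fused to a five-membered ring containing one N–H nitrogen and two C=C double bonds; a six-membered carbon ring with three alternating C=C double bonds, fused to a five-membered carbon ring containing one C=C double bond and one sp³ carbon; two fused six-membered carbon rings, each with three alternating C=C double bonds; a four-membered carbon ring with two alternating C=C double bonds.
The 5-membered ring with one oxygen is fully conjugated (every ring atom contributes a p orbital); 2 ring double bonds (4 π electrons) plus a heteroatom lone pair (2) give 6 π electrons. That satisfies 4n+2 with n=1, so it is aromatic (furan).
The fused 6/5-membered bicyclic (with one N–H) is a single π system with 9 sp² atoms and 10 π electrons from ring double bonds plus a heteroatom lone pair. 10 = 4(2)+2, so the system is aromatic and both rings count as aromatic (indole).
The 6-membered ring is planar and fully conjugated; 3 ring double bonds give 6 π electrons. Since 6 = 4n+2 (n=1), it is aromatic (benzene ring).
The 5-membered ring has one sp³ carbon, so it is not fully conjugated — not aromatic (cyclopentene ring).
The fused 6/6-membered bicyclic is a single π system with 10 sp² atoms and 10 π electrons from ring double bonds. 10 = 4(2)+2, so the system is aromatic and both rings count as aromatic (naphthalene).
The 4-membered ring has only sp² ring atoms; a planar conformation would have a fully conjugated π system of 4 electrons. But 4 = 4(1), which is 4n not 4n+2, so it is not aromatic (cyclobutadiene) — cyclobutadiene is antiaromatic and distorts to a rectangle.
6 of the 8 rings are aromatic. Total: 6.

6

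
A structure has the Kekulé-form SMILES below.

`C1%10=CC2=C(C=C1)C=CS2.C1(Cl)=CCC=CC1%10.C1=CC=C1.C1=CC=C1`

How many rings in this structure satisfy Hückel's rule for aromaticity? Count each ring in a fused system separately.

The SMILES encodes a six-membered carbon ring with three alternating C=C double bonds, fused to a five-membered ring containing one sulfur and two C=C double bonds; a six-membered carbon ring with two isolated C=C double bonds and two sp³ carbons; a four-membered carbon ring with two alternating C=C double bonds; a four-membered carbon ring with two alternating C=C double bonds.
The fused 6/5-membered bicyclic (with one sulfur) is a single π system with 9 sp² atoms and 10 π electrons from ring double bonds plus a heteroatom lone pair. 10 = 4(2)+2, so the system is aromatic and both rings count as aromatic (benzothiophene).
The 6-membered ring has two sp³ carbons, so it is not fully conjugated — not aromatic (1,4-cyclohexadiene).
The 4-membered ring has only sp² ring atoms; a planar conformation would have a fully conjugated π system of 4 electrons. But 4 = 4(1), which is 4n not 4n+2, so it is not aromatic (cyclobutadiene) — cyclobutadiene is antiaromatic and distorts to a rectangle.
The second 4-membered ring has only sp² ring atoms; a planar conformation would have a fully conjugated π system of 4 electrons. But 4 = 4(1), which is 4n not 4n+2, so it is not aromatic (cyclobutadiene) — cyclobutadiene is antiaromatic and distorts to a rectangle.
2 of the 5 rings are aromatic. Total: 2.

2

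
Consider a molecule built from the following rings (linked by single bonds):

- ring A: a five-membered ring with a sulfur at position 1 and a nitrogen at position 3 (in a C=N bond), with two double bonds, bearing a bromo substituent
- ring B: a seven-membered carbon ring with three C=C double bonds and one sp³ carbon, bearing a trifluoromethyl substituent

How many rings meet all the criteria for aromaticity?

Ring A is fully conjugated (every ring atom contributes a p orbital); 2 ring double bonds (4 π electrons) plus a heteroatom lone pair (2) give 6 π electrons. That satisfies 4n+2 with n=1, so ring A is aromatic (thiazole).
Ring B has one sp³ carbon, so it is not fully conjugated — not aromatic (cycloheptatriene).
Aromatic: A. Total: 1.

1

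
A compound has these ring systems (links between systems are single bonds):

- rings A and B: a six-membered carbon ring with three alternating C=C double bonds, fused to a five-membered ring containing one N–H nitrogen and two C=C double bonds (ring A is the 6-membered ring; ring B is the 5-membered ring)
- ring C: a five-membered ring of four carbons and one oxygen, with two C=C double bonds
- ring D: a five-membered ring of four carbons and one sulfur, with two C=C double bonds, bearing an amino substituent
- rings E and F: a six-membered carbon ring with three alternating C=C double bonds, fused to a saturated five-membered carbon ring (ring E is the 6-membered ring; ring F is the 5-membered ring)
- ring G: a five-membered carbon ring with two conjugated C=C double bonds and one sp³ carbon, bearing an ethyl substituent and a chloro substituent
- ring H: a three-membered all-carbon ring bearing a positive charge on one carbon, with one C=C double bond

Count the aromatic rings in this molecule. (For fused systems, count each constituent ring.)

Rings A and B form a fused bicyclic system (with one N–H) with 9 sp² atoms and 10 π electrons from ring double bonds plus a heteroatom lone pair. 10 = 4(2)+2, so the system is aromatic and both rings count as aromatic (indole).
Ring C is planar and fully conjugated; 2 ring double bonds (4 π electrons) plus a heteroatom lone pair (2) give 6 π electrons. Since 6 = 4n+2 (n=1), ring C is aromatic (furan).
Ring D is planar and fully conjugated; 2 ring double bonds (4 π electrons) plus a heteroatom lone pair (2) give 6 π electrons. Since 6 = 4n+2 (n=1), ring D is aromatic (thiophene).
Ring E is planar and fully conjugated; 3 ring double bonds give 6 π electrons. That satisfies 4n+2 with n=1, so ring E is aromatic (benzene ring).
Ring F has three sp³ carbons, so it is not fully conjugated — not aromatic (cyclopentane ring).
Ring G has one sp³ carbon, so it is not fully conjugated — not aromatic (cyclopentadiene).
Ring H has a continuous p-orbital overlap around the ring; 1 ring double bond (2 π electrons) plus the carbocation's empty p orbital (0, but keeps the ring conjugated) give 2 π electrons. Since 2 = 4n+2 (n=0), ring H is aromatic (cyclopropenyl cation).
Aromatic: A, B, C, D, E, H. Total: 6.

6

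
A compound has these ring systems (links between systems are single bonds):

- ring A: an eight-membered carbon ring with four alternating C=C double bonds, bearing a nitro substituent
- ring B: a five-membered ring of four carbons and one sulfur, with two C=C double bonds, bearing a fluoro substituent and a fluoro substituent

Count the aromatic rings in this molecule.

1

Ring A has only sp² ring atoms; a planar conformation would have a fully conjugated π system of 8 electrons. But 8 = 4(2), which is 4n not 4n+2, so ring A is not aromatic (cyclooctatetraene) — cyclooctatetraene distorts into a non-planar tub to avoid antiaromaticity.
Ring B is planar and fully conjugated; 2 ring double bonds (4 π electrons) plus a heteroatom lone pair (2) give 6 π electrons. 6 = 4(1)+2, so ring B is aromatic (thiophene).
Aromatic: B. Total: 1.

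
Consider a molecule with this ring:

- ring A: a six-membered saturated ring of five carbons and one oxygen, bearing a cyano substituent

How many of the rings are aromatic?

Ring A has only sp³ atoms, so it is not fully conjugated — not aromatic (tetrahydropyran).

0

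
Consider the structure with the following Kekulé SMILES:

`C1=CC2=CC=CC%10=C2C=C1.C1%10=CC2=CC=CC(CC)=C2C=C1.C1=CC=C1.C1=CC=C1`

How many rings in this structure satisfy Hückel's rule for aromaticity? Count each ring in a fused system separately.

The SMILES encodes two fused six-membered carbon rings, each with three alternating C=C double bonds; two fused six-membered carbon rings, each with three alternating C=C double bonds; a four-membered carbon ring with two alternating C=C double bonds; a four-membered carbon ring with two alternating C=C double bonds.
The fused 6/6-membered bicyclic is a single π system with 10 sp² atoms and 10 π electrons from ring double bonds. 10 = 4(2)+2, so the system is aromatic and both rings count as aromatic (naphthalene).
The fused 6/6-membered bicyclic is a single π system with 10 sp² atoms and 10 π electrons from ring double bonds. 10 = 4(2)+2, so the system is aromatic and both rings count as aromatic (naphthalene).
The 4-membered ring has only sp² ring atoms; a planar conformation would have a fully conjugated π system of 4 electrons. But 4 = 4(1), which is 4n not 4n+2, so it is not aromatic (cyclobutadiene) — cyclobutadiene is antiaromatic and distorts to a rectangle.
The second 4-membered ring has only sp² ring atoms; a planar conformation would have a fully conjugated π system of 4 electrons. But 4 = 4(1), which is 4n not 4n+2, so it is not aromatic (cyclobutadiene) — cyclobutadiene is antiaromatic and distorts to a rectangle.
4 of the 6 rings are aromatic. Total: 4.

4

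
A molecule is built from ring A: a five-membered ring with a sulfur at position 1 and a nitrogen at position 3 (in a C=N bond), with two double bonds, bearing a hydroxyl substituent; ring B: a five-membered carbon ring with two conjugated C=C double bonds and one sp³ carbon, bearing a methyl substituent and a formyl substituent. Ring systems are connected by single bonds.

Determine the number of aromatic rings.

Ring A is fully conjugated (every ring atom contributes a p orbital); 2 ring double bonds (4 π electrons) plus a heteroatom lone pair (2) give 6 π electrons. 6 = 4(1)+2, so ring A is aromatic (thiazole).
Ring B has one sp³ carbon, so it is not fully conjugated — not aromatic (cyclopentadiene).
Aromatic: A. Total: 1.

1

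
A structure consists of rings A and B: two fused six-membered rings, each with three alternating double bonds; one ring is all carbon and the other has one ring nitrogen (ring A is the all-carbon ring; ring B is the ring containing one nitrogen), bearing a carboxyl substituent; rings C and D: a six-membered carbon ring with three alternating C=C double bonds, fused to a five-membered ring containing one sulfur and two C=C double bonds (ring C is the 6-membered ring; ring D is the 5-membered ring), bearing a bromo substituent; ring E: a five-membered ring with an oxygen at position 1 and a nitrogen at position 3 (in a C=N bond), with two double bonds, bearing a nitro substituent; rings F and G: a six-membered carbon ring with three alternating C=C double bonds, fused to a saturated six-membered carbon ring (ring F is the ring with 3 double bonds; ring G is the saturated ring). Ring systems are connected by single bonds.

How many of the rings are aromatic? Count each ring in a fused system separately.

Rings A and B form a fused bicyclic system (with one nitrogen) with 10 sp² atoms and 10 π electrons from ring double bonds. 10 = 4(2)+2, so the system is aromatic and both rings count as aromatic (quinoline).
Rings C and D form a fused bicyclic system (with one sulfur) with 9 sp² atoms and 10 π electrons from ring double bonds plus a heteroatom lone pair. 10 = 4(2)+2, so the system is aromatic and both rings count as aromatic (benzothiophene).
Ring E is planar and fully conjugated; 2 ring double bonds (4 π electrons) plus a heteroatom lone pair (2) give 6 π electrons. That satisfies 4n+2 with n=1, so ring E is aromatic (oxazole).
Ring F has a continuous p-orbital overlap around the ring; 3 ring double bonds give 6 π electrons. 6 = 4(1)+2, so ring F is aromatic (benzene ring).
Ring G has four sp³ carbons, so it is not fully conjugated — not aromatic (cyclohexane ring).
Aromatic: A, B, C, D, E, F. Total: 6.

6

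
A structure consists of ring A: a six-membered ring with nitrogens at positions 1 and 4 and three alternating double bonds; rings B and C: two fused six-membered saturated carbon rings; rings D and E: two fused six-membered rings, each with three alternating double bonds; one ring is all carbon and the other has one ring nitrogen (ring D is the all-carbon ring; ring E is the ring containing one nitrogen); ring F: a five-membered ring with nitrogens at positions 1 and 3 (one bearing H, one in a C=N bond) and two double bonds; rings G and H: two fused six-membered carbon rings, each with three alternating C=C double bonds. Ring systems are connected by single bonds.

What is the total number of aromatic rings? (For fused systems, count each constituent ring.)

6

Ring A is fully conjugated (every ring atom contributes a p orbital); 3 ring double bonds give 6 π electrons. Since 6 = 4n+2 (n=1), ring A is aromatic (pyrazine).
Ring B has only sp³ atoms, so it is not fully conjugated — not aromatic (cyclohexane ring).
Ring C has only sp³ atoms, so it is not fully conjugated — not aromatic (cyclohexane ring).
Rings D and E form a fused bicyclic system (with one nitrogen) with 10 sp² atoms and 10 π electrons from ring double bonds. 10 = 4(2)+2, so the system is aromatic and both rings count as aromatic (quinoline).
Ring F has a continuous p-orbital overlap around the ring; 2 ring double bonds (4 π electrons) plus a heteroatom lone pair (2) give 6 π electrons. Since 6 = 4n+2 (n=1), ring F is aromatic (imidazole).
Rings G and H form a fused bicyclic system with 10 sp² atoms and 10 π electrons from ring double bonds. 10 = 4(2)+2, so the system is aromatic and both rings count as aromatic (naphthalene).
Aromatic: A, D, E, F, G, H. Total: 6.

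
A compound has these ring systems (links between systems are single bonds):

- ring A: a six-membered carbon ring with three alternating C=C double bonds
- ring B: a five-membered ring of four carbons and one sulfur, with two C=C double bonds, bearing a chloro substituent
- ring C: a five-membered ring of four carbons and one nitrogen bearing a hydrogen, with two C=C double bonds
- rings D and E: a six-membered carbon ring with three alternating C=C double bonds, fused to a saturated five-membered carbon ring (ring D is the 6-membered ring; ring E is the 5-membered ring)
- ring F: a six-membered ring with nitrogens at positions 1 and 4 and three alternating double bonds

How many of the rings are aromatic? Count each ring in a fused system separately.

5

Ring A has a continuous p-orbital overlap around the ring; 3 ring double bonds give 6 π electrons. Since 6 = 4n+2 (n=1), ring A is aromatic (benzene).
Ring B has a continuous p-orbital overlap around the ring; 2 ring double bonds (4 π electrons) plus a heteroatom lone pair (2) give 6 π electrons. Since 6 = 4n+2 (n=1), ring B is aromatic (thiophene).
Ring C has a continuous p-orbital overlap around the ring; 2 ring double bonds (4 π electrons) plus a heteroatom lone pair (2) give 6 π electrons. That satisfies 4n+2 with n=1, so ring C is aromatic (pyrrole).
Ring D is planar and fully conjugated; 3 ring double bonds give 6 π electrons. That satisfies 4n+2 with n=1, so ring D is aromatic (benzene ring).
Ring E has three sp³ carbons, so it is not fully conjugated — not aromatic (cyclopentane ring).
Ring F is planar and fully conjugated; 3 ring double bonds give 6 π electrons. 6 = 4(1)+2, so ring F is aromatic (pyrazine).
Aromatic: A, B, C, D, F. Total: 5.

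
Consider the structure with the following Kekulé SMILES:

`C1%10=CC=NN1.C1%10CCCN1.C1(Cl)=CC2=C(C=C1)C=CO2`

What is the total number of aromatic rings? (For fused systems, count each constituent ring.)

3

The SMILES encodes a five-membered ring with two adjacent nitrogens (one bearing H, one in a double bond) and two double bonds; a five-membered saturated ring of four carbons and one N–H nitrogen; a six-membered carbon ring with three alternating C=C double bonds, fused to a five-membered ring containing one oxygen and two C=C double bonds.
The 5-membered ring with two adjacent nitrogens (one N–H, one =N–) is planar and fully conjugated; 2 ring double bonds (4 π electrons) plus a heteroatom lone pair (2) give 6 π electrons. Since 6 = 4n+2 (n=1), it is aromatic (pyrazole).
The 5-membered ring with one N–H has only sp³ atoms, so it is not fully conjugated — not aromatic (pyrrolidine).
The fused 6/5-membered bicyclic (with one oxygen) is a single π system with 9 sp² atoms and 10 π electrons from ring double bonds plus a heteroatom lone pair. 10 = 4(2)+2, so the system is aromatic and both rings count as aromatic (benzofuran).
3 of the 4 rings are aromatic. Total: 3.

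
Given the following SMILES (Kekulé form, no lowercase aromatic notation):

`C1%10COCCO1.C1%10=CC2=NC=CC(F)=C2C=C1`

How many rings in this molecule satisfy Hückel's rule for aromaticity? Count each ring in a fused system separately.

2

The SMILES encodes a six-membered saturated ring with oxygens at positions 1 and 4; two fused six-membered rings, each with three alternating double bonds; one ring is all carbon and the other has one ring nitrogen.
The 6-membered ring with two oxygens (1,4) has only sp³ atoms, so it is not fully conjugated — not aromatic (1,4-dioxane).
The fused 6/6-membered bicyclic (with one nitrogen) is a single π system with 10 sp² atoms and 10 π electrons from ring double bonds. 10 = 4(2)+2, so the system is aromatic and both rings count as aromatic (quinoline).
2 of the 3 rings are aromatic. Total: 2.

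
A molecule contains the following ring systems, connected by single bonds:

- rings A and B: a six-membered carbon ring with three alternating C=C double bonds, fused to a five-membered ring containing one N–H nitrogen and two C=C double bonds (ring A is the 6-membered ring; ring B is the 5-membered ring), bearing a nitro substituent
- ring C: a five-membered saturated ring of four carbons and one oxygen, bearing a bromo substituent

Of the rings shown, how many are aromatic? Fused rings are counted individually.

Rings A and B form a fused bicyclic system (with one N–H) with 9 sp² atoms and 10 π electrons from ring double bonds plus a heteroatom lone pair. 10 = 4(2)+2, so the system is aromatic and both rings count as aromatic (indole).
Ring C has only sp³ atoms, so it is not fully conjugated — not aromatic (tetrahydrofuran).
Aromatic: A, B. Total: 2.

2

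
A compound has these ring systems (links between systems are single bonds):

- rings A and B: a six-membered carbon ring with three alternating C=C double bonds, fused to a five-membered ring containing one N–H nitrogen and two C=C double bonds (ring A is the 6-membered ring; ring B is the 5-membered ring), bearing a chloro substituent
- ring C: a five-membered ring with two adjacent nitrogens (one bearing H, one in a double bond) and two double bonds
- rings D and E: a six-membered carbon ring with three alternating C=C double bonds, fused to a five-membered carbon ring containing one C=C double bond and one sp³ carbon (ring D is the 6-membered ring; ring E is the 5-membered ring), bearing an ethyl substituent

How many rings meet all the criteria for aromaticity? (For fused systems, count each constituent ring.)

4

Rings A and B form a fused bicyclic system (with one N–H) with 9 sp² atoms and 10 π electrons from ring double bonds plus a heteroatom lone pair. 10 = 4(2)+2, so the system is aromatic and both rings count as aromatic (indole).
Ring C is fully conjugated (every ring atom contributes a p orbital); 2 ring double bonds (4 π electrons) plus a heteroatom lone pair (2) give 6 π electrons. That satisfies 4n+2 with n=1, so ring C is aromatic (pyrazole).
Ring D is fully conjugated (every ring atom contributes a p orbital); 3 ring double bonds give 6 π electrons. Since 6 = 4n+2 (n=1), ring D is aromatic (benzene ring).
Ring E has one sp³ carbon, so it is not fully conjugated — not aromatic (cyclopentene ring).
Aromatic: A, B, C, D. Total: 4.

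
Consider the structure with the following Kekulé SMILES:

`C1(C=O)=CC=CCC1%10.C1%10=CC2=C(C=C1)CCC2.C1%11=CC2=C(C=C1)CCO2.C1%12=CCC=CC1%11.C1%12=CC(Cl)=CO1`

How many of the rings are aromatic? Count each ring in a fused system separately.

3

The SMILES encodes a six-membered carbon ring with two conjugated C=C double bonds and two sp³ carbons; a six-membered carbon ring with three alternating C=C double bonds, fused to a saturated five-membered carbon ring; a six-membered carbon ring with three alternating C=C double bonds, fused to a five-membered ring containing one oxygen and two sp³ carbons; a six-membered carbon ring with two isolated C=C double bonds and two sp³ carbons; a five-membered ring of four carbons and one oxygen, with two C=C double bonds.
The 6-membered ring has two sp³ carbons, so it is not fully conjugated — not aromatic (1,3-cyclohexadiene).
The second 6-membered ring has a continuous p-orbital overlap around the ring; 3 ring double bonds give 6 π electrons. Since 6 = 4n+2 (n=1), it is aromatic (benzene ring).
The 5-membered ring has three sp³ carbons, so it is not fully conjugated — not aromatic (cyclopentane ring).
The third 6-membered ring has a continuous p-orbital overlap around the ring; 3 ring double bonds give 6 π electrons. That satisfies 4n+2 with n=1, so it is aromatic (benzene ring).
The 5-membered ring with one oxygen has two sp³ carbons, so it is not fully conjugated — not aromatic (oxolane ring).
The fourth 6-membered ring has two sp³ carbons, so it is not fully conjugated — not aromatic (1,4-cyclohexadiene).
The second 5-membered ring with one oxygen has a continuous p-orbital overlap around the ring; 2 ring double bonds (4 π electrons) plus a heteroatom lone pair (2) give 6 π electrons. That satisfies 4n+2 with n=1, so it is aromatic (furan).
3 of the 7 rings are aromatic. Total: 3.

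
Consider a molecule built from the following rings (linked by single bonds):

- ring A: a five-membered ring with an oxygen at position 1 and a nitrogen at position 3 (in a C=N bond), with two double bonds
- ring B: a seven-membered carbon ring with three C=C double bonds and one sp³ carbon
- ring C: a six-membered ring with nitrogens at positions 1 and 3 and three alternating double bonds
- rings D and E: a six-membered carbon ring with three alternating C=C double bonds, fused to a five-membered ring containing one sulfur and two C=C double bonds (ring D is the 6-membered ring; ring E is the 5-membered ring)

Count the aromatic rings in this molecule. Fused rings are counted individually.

4

Ring A has a continuous p-orbital overlap around the ring; 2 ring double bonds (4 π electrons) plus a heteroatom lone pair (2) give 6 π electrons. Since 6 = 4n+2 (n=1), ring A is aromatic (oxazole).
Ring B has one sp³ carbon, so it is not fully conjugated — not aromatic (cycloheptatriene).
Ring C is fully conjugated (every ring atom contributes a p orbital); 3 ring double bonds give 6 π electrons. That satisfies 4n+2 with n=1, so ring C is aromatic (pyrimidine).
Rings D and E form a fused bicyclic system (with one sulfur) with 9 sp² atoms and 10 π electrons from ring double bonds plus a heteroatom lone pair. 10 = 4(2)+2, so the system is aromatic and both rings count as aromatic (benzothiophene).
Aromatic: A, C, D, E. Total: 4.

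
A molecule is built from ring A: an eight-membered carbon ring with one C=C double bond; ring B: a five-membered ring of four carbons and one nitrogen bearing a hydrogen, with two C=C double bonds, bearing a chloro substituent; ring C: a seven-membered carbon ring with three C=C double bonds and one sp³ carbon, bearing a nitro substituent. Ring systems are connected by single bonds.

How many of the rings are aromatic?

Ring A has six sp³ carbons, so it is not fully conjugated — not aromatic (cyclooctene).
Ring B is fully conjugated (every ring atom contributes a p orbital); 2 ring double bonds (4 π electrons) plus a heteroatom lone pair (2) give 6 π electrons. Since 6 = 4n+2 (n=1), ring B is aromatic (pyrrole).
Ring C has one sp³ carbon, so it is not fully conjugated — not aromatic (cycloheptatriene).
Aromatic: B. Total: 1.

1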